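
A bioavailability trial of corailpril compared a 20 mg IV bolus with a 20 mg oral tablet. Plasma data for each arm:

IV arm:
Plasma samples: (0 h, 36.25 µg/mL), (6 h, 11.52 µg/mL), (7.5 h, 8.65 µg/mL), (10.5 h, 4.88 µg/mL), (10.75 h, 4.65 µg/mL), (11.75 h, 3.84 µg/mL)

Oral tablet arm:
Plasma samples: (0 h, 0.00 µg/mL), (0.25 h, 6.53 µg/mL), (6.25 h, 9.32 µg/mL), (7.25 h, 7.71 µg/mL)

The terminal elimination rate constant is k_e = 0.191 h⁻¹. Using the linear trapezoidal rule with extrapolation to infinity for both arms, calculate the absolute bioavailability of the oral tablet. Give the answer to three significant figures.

Trapezoidal AUC_0→11.75 (IV):
  [0→6]: (36.25+11.52)/2 × 6 = 143.31
  [6→7.5]: (11.52+8.65)/2 × 1.5 = 15.1275
  [7.5→10.5]: (8.65+4.88)/2 × 3 = 20.295
  [10.5→10.75]: (4.88+4.65)/2 × 0.25 = 1.19125
  [10.75→11.75]: (4.65+3.84)/2 × 1 = 4.245
  Sum = 184.16875 µg/mL·h
IV tail: 3.84/0.191 = 20.105; AUC_iv,0→∞ = 184.16875 + 20.105 = 204.27375 µg/mL·h
Trapezoidal AUC_0→7.25 (oral tablet):
  [0→0.25]: (0.00+6.53)/2 × 0.25 = 0.81625
  [0.25→6.25]: (6.53+9.32)/2 × 6 = 47.55
  [6.25→7.25]: (9.32+7.71)/2 × 1 = 8.515
  Sum = 56.88125 µg/mL·h
oral tablet tail: 7.71/0.191 = 40.366; AUC_ev,0→∞ = 56.88125 + 40.366 = 97.24725 µg/mL·h
F = (AUC_ev/D_ev)/(AUC_iv/D_iv) = (97.24725/20)/(204.27375/20) = 4.8623625/10.2137 = 0.4761

F = 0.476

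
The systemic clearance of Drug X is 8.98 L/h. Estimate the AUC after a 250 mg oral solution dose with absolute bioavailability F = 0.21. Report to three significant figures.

AUC = 5.85 mg/L·h

AUC_0→∞ = F × Dose / CL
        = 0.21 × 250 / 8.98 = 5.84633 mg/L·h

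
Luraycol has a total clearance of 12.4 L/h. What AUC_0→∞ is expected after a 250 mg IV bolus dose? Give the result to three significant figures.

AUC_0→∞ = Dose_iv / CL
        = 250 / 12.4 = 20.1613 mg/L·h

AUC = 20.2 mg/L·h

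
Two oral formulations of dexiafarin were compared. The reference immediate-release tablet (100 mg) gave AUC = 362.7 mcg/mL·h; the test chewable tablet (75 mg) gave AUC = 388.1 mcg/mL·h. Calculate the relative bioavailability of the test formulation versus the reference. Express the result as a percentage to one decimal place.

F_rel = (AUC_test/D_test) / (AUC_ref/D_ref)
      = (388.1/75) / (362.7/100)
      = 5.17467 / 3.627 = 1.4267 = 142.67%

F_rel = 142.7%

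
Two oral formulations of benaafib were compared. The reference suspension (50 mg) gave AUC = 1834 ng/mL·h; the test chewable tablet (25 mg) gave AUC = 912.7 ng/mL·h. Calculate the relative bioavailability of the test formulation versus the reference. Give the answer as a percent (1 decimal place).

F_rel = (AUC_test/D_test) / (AUC_ref/D_ref)
      = (912.7/25) / (1834/50)
      = 36.508 / 36.68 = 0.9953 = 99.53%

F_rel = 99.5%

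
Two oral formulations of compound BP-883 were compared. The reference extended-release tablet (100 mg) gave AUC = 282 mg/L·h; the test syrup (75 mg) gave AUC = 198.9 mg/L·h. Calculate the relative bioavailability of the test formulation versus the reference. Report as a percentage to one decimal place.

F_rel = (AUC_test/D_test) / (AUC_ref/D_ref)
      = (198.9/75) / (282/100)
      = 2.652 / 2.82 = 0.9404 = 94.04%

F_rel = 94.0%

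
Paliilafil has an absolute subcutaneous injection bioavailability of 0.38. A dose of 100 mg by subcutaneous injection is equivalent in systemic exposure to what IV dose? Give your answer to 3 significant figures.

Systemic exposure from an extravascular dose = F × D_ev, so the equivalent IV dose is F × D_ev.
D_iv = F × D_ev = 0.38 × 100 = 38 mg

D_iv = 38.0 mg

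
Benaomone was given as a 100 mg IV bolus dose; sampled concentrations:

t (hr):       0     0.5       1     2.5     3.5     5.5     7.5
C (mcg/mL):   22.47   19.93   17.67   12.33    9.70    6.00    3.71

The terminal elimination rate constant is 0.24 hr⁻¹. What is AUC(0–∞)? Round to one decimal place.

AUC = 94.4 mcg/mL·hr

Trapezoidal AUC_0→7.5:
  [0→0.5]: (22.47+19.93)/2 × 0.5 = 10.6
  [0.5→1]: (19.93+17.67)/2 × 0.5 = 9.4
  [1→2.5]: (17.67+12.33)/2 × 1.5 = 22.5
  [2.5→3.5]: (12.33+9.70)/2 × 1 = 11.015
  [3.5→5.5]: (9.70+6.00)/2 × 2 = 15.7
  [5.5→7.5]: (6.00+3.71)/2 × 2 = 9.71
  Sum = 78.925 mcg/mL·hr
Extrapolated tail: C_last / k_e = 3.71 / 0.24 = 15.458
AUC_0→∞ = 78.925 + 15.458 = 94.383 mcg/mL·hr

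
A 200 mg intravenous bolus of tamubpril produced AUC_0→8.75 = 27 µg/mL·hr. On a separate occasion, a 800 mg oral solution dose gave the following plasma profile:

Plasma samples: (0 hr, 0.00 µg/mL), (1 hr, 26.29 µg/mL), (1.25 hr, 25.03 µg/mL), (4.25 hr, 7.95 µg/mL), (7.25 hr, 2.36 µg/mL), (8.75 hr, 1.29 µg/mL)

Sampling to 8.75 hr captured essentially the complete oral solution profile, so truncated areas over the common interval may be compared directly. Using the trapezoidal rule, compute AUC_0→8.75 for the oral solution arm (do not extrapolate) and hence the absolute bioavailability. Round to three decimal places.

Trapezoidal AUC_0→8.75 (oral solution):
  [0→1]: (0.00+26.29)/2 × 1 = 13.145
  [1→1.25]: (26.29+25.03)/2 × 0.25 = 6.415
  [1.25→4.25]: (25.03+7.95)/2 × 3 = 49.47
  [4.25→7.25]: (7.95+2.36)/2 × 3 = 15.465
  [7.25→8.75]: (2.36+1.29)/2 × 1.5 = 2.7375
  Sum = 87.2325 µg/mL·hr
F = (AUC_ev/D_ev)/(AUC_iv/D_iv) = (87.2325/800)/(27/200) = 0.109041/0.135 = 0.8077

F = 0.808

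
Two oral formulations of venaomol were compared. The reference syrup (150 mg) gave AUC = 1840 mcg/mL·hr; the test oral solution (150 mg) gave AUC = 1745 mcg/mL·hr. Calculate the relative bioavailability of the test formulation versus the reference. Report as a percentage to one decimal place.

F_rel = 94.8%

F_rel = (AUC_test/D_test) / (AUC_ref/D_ref)
      = (1745/150) / (1840/150)
      = 11.6333 / 12.2667 = 0.9484 = 94.84%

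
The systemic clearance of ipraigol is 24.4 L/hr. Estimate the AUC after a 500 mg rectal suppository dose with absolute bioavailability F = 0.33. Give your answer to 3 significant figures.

AUC = 6.76 mg/L·hr

AUC_0→∞ = F × Dose / CL
        = 0.33 × 500 / 24.4 = 6.7623 mg/L·hr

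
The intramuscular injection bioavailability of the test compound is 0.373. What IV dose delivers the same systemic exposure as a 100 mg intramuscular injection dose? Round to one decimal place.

Systemic exposure from an extravascular dose = F × D_ev, so the equivalent IV dose is F × D_ev.
D_iv = F × D_ev = 0.373 × 100 = 37.3 mg

D_iv = 37.3 mg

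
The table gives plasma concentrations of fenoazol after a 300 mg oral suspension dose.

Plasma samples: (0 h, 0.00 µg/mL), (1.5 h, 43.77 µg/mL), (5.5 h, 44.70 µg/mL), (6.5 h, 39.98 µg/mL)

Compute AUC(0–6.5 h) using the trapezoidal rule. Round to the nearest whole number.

Trapezoidal AUC_0→6.5:
  [0→1.5]: (0.00+43.77)/2 × 1.5 = 32.8275
  [1.5→5.5]: (43.77+44.70)/2 × 4 = 176.94
  [5.5→6.5]: (44.70+39.98)/2 × 1 = 42.34
  Sum = 252.1075 µg/mL·h

AUC = 252 µg/mL·h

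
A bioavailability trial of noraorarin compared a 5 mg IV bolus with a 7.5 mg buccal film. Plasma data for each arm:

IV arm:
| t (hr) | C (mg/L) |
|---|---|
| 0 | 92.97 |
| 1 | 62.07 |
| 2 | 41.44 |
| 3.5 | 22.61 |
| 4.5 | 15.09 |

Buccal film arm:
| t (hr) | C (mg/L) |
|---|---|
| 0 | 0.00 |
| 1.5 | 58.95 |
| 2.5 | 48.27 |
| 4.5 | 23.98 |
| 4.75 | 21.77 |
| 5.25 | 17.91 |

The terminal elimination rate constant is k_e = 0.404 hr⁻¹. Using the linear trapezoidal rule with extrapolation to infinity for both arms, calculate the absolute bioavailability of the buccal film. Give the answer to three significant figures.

F = 0.657

Trapezoidal AUC_0→4.5 (IV):
  [0→1]: (92.97+62.07)/2 × 1 = 77.52
  [1→2]: (62.07+41.44)/2 × 1 = 51.755
  [2→3.5]: (41.44+22.61)/2 × 1.5 = 48.0375
  [3.5→4.5]: (22.61+15.09)/2 × 1 = 18.85
  Sum = 196.1625 mg/L·hr
IV tail: 15.09/0.404 = 37.351; AUC_iv,0→∞ = 196.1625 + 37.351 = 233.5135 mg/L·hr
Trapezoidal AUC_0→5.25 (buccal film):
  [0→1.5]: (0.00+58.95)/2 × 1.5 = 44.2125
  [1.5→2.5]: (58.95+48.27)/2 × 1 = 53.61
  [2.5→4.5]: (48.27+23.98)/2 × 2 = 72.25
  [4.5→4.75]: (23.98+21.77)/2 × 0.25 = 5.71875
  [4.75→5.25]: (21.77+17.91)/2 × 0.5 = 9.92
  Sum = 185.71125 mg/L·hr
buccal film tail: 17.91/0.404 = 44.332; AUC_ev,0→∞ = 185.71125 + 44.332 = 230.04325 mg/L·hr
F = (AUC_ev/D_ev)/(AUC_iv/D_iv) = (230.04325/7.5)/(233.5135/5) = 30.6724/46.7027 = 0.6568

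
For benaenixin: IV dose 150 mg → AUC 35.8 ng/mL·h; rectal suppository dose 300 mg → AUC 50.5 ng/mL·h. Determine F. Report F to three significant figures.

F = 0.705

F = (AUC_ev / D_ev) / (AUC_iv / D_iv)
  = (50.5/300) / (35.8/150)
  = 0.168333 / 0.238667 = 0.7053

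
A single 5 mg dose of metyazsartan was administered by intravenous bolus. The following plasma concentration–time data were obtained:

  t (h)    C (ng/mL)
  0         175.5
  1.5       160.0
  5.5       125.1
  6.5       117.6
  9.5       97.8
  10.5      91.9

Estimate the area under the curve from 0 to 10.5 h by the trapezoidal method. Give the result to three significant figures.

Trapezoidal AUC_0→10.5:
  [0→1.5]: (175.5+160.0)/2 × 1.5 = 251.625
  [1.5→5.5]: (160.0+125.1)/2 × 4 = 570.2
  [5.5→6.5]: (125.1+117.6)/2 × 1 = 121.35
  [6.5→9.5]: (117.6+97.8)/2 × 3 = 323.1
  [9.5→10.5]: (97.8+91.9)/2 × 1 = 94.85
  Sum = 1361.125 ng/mL·h

AUC = 1360 ng/mL·h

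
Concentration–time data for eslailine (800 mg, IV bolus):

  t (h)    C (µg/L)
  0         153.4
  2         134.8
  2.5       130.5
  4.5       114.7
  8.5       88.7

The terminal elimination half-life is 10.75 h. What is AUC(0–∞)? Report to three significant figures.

Trapezoidal AUC_0→8.5:
  [0→2]: (153.4+134.8)/2 × 2 = 288.2
  [2→2.5]: (134.8+130.5)/2 × 0.5 = 66.325
  [2.5→4.5]: (130.5+114.7)/2 × 2 = 245.2
  [4.5→8.5]: (114.7+88.7)/2 × 4 = 406.8
  Sum = 1006.525 µg/L·h
k_e = ln2 / t½ = 0.693147 / 10.75 = 0.0645 h^-1
Extrapolated tail: C_last / k_e = 88.7 / 0.0645 = 1375.194
AUC_0→∞ = 1006.525 + 1375.194 = 2381.719 µg/L·h

AUC = 2380 µg/L·h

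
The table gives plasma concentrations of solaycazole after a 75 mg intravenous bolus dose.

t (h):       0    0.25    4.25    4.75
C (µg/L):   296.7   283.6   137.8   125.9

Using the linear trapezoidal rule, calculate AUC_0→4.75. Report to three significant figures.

AUC = 981 µg/L·h

Trapezoidal AUC_0→4.75:
  [0→0.25]: (296.7+283.6)/2 × 0.25 = 72.5375
  [0.25→4.25]: (283.6+137.8)/2 × 4 = 842.8
  [4.25→4.75]: (137.8+125.9)/2 × 0.5 = 65.925
  Sum = 981.2625 µg/L·h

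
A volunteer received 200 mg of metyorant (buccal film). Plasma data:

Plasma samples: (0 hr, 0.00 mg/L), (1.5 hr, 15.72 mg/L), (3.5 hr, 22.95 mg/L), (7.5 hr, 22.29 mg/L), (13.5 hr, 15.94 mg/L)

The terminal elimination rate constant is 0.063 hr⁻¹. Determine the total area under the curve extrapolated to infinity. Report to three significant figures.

Trapezoidal AUC_0→13.5:
  [0→1.5]: (0.00+15.72)/2 × 1.5 = 11.79
  [1.5→3.5]: (15.72+22.95)/2 × 2 = 38.67
  [3.5→7.5]: (22.95+22.29)/2 × 4 = 90.48
  [7.5→13.5]: (22.29+15.94)/2 × 6 = 114.69
  Sum = 255.63 mg/L·hr
Extrapolated tail: C_last / k_e = 15.94 / 0.063 = 253.016
AUC_0→∞ = 255.63 + 253.016 = 508.646 mg/L·hr

AUC = 509 mg/L·hr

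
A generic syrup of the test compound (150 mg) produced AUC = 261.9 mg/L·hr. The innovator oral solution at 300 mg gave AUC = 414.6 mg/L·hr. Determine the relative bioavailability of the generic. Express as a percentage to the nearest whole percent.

F_rel = 126%

F_rel = (AUC_test/D_test) / (AUC_ref/D_ref)
      = (261.9/150) / (414.6/300)
      = 1.746 / 1.382 = 1.2634 = 126.34%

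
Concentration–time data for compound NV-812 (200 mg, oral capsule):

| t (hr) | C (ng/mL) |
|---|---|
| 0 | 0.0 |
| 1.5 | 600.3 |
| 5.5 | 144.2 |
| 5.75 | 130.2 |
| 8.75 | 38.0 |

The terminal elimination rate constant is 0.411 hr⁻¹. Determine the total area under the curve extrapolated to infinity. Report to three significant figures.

Trapezoidal AUC_0→8.75:
  [0→1.5]: (0.0+600.3)/2 × 1.5 = 450.225
  [1.5→5.5]: (600.3+144.2)/2 × 4 = 1489.0
  [5.5→5.75]: (144.2+130.2)/2 × 0.25 = 34.3
  [5.75→8.75]: (130.2+38.0)/2 × 3 = 252.3
  Sum = 2225.825 ng/mL·hr
Extrapolated tail: C_last / k_e = 38.0 / 0.411 = 92.457
AUC_0→∞ = 2225.825 + 92.457 = 2318.282 ng/mL·hr

AUC = 2320 ng/mL·hr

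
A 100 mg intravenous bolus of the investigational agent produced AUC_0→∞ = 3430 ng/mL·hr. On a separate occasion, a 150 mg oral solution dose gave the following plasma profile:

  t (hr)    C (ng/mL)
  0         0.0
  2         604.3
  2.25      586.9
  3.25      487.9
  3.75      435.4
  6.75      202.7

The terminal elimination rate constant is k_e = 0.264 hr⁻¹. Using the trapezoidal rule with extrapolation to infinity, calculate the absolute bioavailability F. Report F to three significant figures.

F = 0.631

Trapezoidal AUC_0→6.75 (oral solution):
  [0→2]: (0.0+604.3)/2 × 2 = 604.3
  [2→2.25]: (604.3+586.9)/2 × 0.25 = 148.9
  [2.25→3.25]: (586.9+487.9)/2 × 1 = 537.4
  [3.25→3.75]: (487.9+435.4)/2 × 0.5 = 230.825
  [3.75→6.75]: (435.4+202.7)/2 × 3 = 957.15
  Sum = 2478.575 ng/mL·hr
Tail: C_last/k_e = 202.7/0.264 = 767.803
AUC_0→∞ (oral solution) = 2478.575 + 767.803 = 3246.378 ng/mL·hr
F = (AUC_ev/D_ev)/(AUC_iv/D_iv) = (3246.378/150)/(3430/100) = 21.64252/34.3 = 0.6310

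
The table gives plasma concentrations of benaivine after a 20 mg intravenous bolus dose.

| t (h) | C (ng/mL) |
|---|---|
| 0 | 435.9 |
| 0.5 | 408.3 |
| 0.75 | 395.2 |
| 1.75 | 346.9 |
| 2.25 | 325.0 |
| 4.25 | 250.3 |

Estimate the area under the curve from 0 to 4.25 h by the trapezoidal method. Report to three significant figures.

AUC = 1430 ng/mL·h

Trapezoidal AUC_0→4.25:
  [0→0.5]: (435.9+408.3)/2 × 0.5 = 211.05
  [0.5→0.75]: (408.3+395.2)/2 × 0.25 = 100.4375
  [0.75→1.75]: (395.2+346.9)/2 × 1 = 371.05
  [1.75→2.25]: (346.9+325.0)/2 × 0.5 = 167.975
  [2.25→4.25]: (325.0+250.3)/2 × 2 = 575.3
  Sum = 1425.8125 ng/mL·h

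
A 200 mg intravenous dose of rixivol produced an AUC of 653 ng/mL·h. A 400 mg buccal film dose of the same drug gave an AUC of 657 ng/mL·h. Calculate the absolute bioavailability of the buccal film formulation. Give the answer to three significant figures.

F = 0.503

F = (AUC_ev / D_ev) / (AUC_iv / D_iv)
  = (657/400) / (653/200)
  = 1.6425 / 3.265 = 0.5031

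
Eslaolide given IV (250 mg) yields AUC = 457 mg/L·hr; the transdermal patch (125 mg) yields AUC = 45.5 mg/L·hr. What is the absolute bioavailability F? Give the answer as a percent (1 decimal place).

F = 19.9%

F = (AUC_ev / D_ev) / (AUC_iv / D_iv)
  = (45.5/125) / (457/250)
  = 0.364 / 1.828 = 0.1991
  = 19.91%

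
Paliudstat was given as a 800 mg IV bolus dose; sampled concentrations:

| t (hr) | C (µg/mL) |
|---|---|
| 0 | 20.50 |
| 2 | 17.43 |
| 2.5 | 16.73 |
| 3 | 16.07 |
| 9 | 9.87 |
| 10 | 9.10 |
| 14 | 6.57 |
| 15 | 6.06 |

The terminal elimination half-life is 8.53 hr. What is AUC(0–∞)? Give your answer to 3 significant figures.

Trapezoidal AUC_0→15:
  [0→2]: (20.50+17.43)/2 × 2 = 37.93
  [2→2.5]: (17.43+16.73)/2 × 0.5 = 8.54
  [2.5→3]: (16.73+16.07)/2 × 0.5 = 8.2
  [3→9]: (16.07+9.87)/2 × 6 = 77.82
  [9→10]: (9.87+9.10)/2 × 1 = 9.485
  [10→14]: (9.10+6.57)/2 × 4 = 31.34
  [14→15]: (6.57+6.06)/2 × 1 = 6.315
  Sum = 179.63 µg/mL·hr
k_e = ln2 / t½ = 0.693147 / 8.53 = 0.0813 hr^-1
Extrapolated tail: C_last / k_e = 6.06 / 0.0813 = 74.539
AUC_0→∞ = 179.63 + 74.539 = 254.169 µg/mL·hr

AUC = 254 µg/mL·hr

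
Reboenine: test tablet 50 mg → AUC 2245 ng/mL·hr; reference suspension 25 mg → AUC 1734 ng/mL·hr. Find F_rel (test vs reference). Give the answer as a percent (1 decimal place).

F_rel = 64.7%

F_rel = (AUC_test/D_test) / (AUC_ref/D_ref)
      = (2245/50) / (1734/25)
      = 44.9 / 69.36 = 0.6473 = 64.73%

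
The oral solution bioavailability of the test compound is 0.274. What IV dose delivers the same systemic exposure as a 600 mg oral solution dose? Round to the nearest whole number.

Systemic exposure from an extravascular dose = F × D_ev, so the equivalent IV dose is F × D_ev.
D_iv = F × D_ev = 0.274 × 600 = 164.4 mg

D_iv = 164 mg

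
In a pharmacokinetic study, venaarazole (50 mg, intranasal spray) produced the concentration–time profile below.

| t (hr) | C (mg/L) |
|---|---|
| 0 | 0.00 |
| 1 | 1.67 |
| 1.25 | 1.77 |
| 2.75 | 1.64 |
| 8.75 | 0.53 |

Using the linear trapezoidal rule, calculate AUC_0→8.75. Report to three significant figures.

Trapezoidal AUC_0→8.75:
  [0→1]: (0.00+1.67)/2 × 1 = 0.835
  [1→1.25]: (1.67+1.77)/2 × 0.25 = 0.43
  [1.25→2.75]: (1.77+1.64)/2 × 1.5 = 2.5575
  [2.75→8.75]: (1.64+0.53)/2 × 6 = 6.51
  Sum = 10.3325 mg/L·hr

AUC = 10.3 mg/L·hr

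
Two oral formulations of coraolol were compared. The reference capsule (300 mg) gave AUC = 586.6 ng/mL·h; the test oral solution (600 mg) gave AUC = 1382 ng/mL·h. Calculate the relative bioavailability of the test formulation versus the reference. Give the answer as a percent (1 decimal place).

F_rel = 117.8%

F_rel = (AUC_test/D_test) / (AUC_ref/D_ref)
      = (1382/600) / (586.6/300)
      = 2.30333 / 1.95533 = 1.1780 = 117.80%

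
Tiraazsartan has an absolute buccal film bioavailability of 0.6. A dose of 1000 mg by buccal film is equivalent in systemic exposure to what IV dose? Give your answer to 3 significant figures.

Systemic exposure from an extravascular dose = F × D_ev, so the equivalent IV dose is F × D_ev.
D_iv = F × D_ev = 0.6 × 1000 = 600 mg

D_iv = 600 mg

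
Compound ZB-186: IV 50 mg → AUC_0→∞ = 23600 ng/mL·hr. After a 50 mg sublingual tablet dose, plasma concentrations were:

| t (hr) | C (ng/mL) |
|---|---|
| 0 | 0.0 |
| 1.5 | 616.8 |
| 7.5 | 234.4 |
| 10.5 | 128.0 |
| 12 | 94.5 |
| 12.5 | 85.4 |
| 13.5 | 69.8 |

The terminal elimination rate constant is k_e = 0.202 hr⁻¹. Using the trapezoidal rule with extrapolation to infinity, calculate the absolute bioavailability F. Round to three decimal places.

Trapezoidal AUC_0→13.5 (sublingual tablet):
  [0→1.5]: (0.0+616.8)/2 × 1.5 = 462.6
  [1.5→7.5]: (616.8+234.4)/2 × 6 = 2553.6
  [7.5→10.5]: (234.4+128.0)/2 × 3 = 543.6
  [10.5→12]: (128.0+94.5)/2 × 1.5 = 166.875
  [12→12.5]: (94.5+85.4)/2 × 0.5 = 44.975
  [12.5→13.5]: (85.4+69.8)/2 × 1 = 77.6
  Sum = 3849.25 ng/mL·hr
Tail: C_last/k_e = 69.8/0.202 = 345.545
AUC_0→∞ (sublingual tablet) = 3849.25 + 345.545 = 4194.795 ng/mL·hr
F = (AUC_ev/D_ev)/(AUC_iv/D_iv) = (4194.795/50)/(23600/50) = 83.8959/472 = 0.1777

F = 0.178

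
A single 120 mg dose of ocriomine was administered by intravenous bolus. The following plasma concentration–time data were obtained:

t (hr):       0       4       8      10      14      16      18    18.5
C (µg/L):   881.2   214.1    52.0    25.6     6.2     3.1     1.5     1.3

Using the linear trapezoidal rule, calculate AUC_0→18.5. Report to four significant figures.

Trapezoidal AUC_0→18.5:
  [0→4]: (881.2+214.1)/2 × 4 = 2190.6
  [4→8]: (214.1+52.0)/2 × 4 = 532.2
  [8→10]: (52.0+25.6)/2 × 2 = 77.6
  [10→14]: (25.6+6.2)/2 × 4 = 63.6
  [14→16]: (6.2+3.1)/2 × 2 = 9.3
  [16→18]: (3.1+1.5)/2 × 2 = 4.6
  [18→18.5]: (1.5+1.3)/2 × 0.5 = 0.7
  Sum = 2878.6 µg/L·hr

AUC = 2879 µg/L·hr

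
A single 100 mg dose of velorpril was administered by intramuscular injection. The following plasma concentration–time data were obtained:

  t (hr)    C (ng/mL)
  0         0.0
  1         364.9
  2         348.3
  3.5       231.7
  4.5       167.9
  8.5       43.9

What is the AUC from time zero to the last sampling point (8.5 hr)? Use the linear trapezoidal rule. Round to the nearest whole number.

Trapezoidal AUC_0→8.5:
  [0→1]: (0.0+364.9)/2 × 1 = 182.45
  [1→2]: (364.9+348.3)/2 × 1 = 356.6
  [2→3.5]: (348.3+231.7)/2 × 1.5 = 435.0
  [3.5→4.5]: (231.7+167.9)/2 × 1 = 199.8
  [4.5→8.5]: (167.9+43.9)/2 × 4 = 423.6
  Sum = 1597.45 ng/mL·hr

AUC = 1597 ng/mL·hr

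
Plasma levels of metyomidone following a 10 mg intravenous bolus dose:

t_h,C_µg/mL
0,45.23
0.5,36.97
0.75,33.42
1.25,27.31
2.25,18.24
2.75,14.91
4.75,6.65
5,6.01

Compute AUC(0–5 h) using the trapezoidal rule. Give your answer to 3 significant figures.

Trapezoidal AUC_0→5:
  [0→0.5]: (45.23+36.97)/2 × 0.5 = 20.55
  [0.5→0.75]: (36.97+33.42)/2 × 0.25 = 8.79875
  [0.75→1.25]: (33.42+27.31)/2 × 0.5 = 15.1825
  [1.25→2.25]: (27.31+18.24)/2 × 1 = 22.775
  [2.25→2.75]: (18.24+14.91)/2 × 0.5 = 8.2875
  [2.75→4.75]: (14.91+6.65)/2 × 2 = 21.56
  [4.75→5]: (6.65+6.01)/2 × 0.25 = 1.5825
  Sum = 98.73625 µg/mL·h

AUC = 98.7 µg/mL·h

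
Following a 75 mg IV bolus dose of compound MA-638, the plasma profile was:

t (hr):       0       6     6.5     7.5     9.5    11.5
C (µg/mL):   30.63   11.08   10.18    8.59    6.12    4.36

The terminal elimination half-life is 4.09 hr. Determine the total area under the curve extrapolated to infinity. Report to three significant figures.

AUC = 191 µg/mL·hr

Trapezoidal AUC_0→11.5:
  [0→6]: (30.63+11.08)/2 × 6 = 125.13
  [6→6.5]: (11.08+10.18)/2 × 0.5 = 5.315
  [6.5→7.5]: (10.18+8.59)/2 × 1 = 9.385
  [7.5→9.5]: (8.59+6.12)/2 × 2 = 14.71
  [9.5→11.5]: (6.12+4.36)/2 × 2 = 10.48
  Sum = 165.02 µg/mL·hr
k_e = ln2 / t½ = 0.693147 / 4.09 = 0.1695 hr^-1
Extrapolated tail: C_last / k_e = 4.36 / 0.1695 = 25.723
AUC_0→∞ = 165.02 + 25.723 = 190.743 µg/mL·hr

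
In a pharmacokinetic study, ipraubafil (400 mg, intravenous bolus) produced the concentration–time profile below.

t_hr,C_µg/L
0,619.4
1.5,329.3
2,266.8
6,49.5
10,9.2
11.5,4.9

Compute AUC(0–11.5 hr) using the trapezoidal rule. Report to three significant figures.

Trapezoidal AUC_0→11.5:
  [0→1.5]: (619.4+329.3)/2 × 1.5 = 711.525
  [1.5→2]: (329.3+266.8)/2 × 0.5 = 149.025
  [2→6]: (266.8+49.5)/2 × 4 = 632.6
  [6→10]: (49.5+9.2)/2 × 4 = 117.4
  [10→11.5]: (9.2+4.9)/2 × 1.5 = 10.575
  Sum = 1621.125 µg/L·hr

AUC = 1620 µg/L·hr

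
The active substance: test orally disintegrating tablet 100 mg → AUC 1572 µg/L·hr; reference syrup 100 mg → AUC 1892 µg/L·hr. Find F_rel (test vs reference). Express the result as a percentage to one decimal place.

F_rel = (AUC_test/D_test) / (AUC_ref/D_ref)
      = (1572/100) / (1892/100)
      = 15.72 / 18.92 = 0.8309 = 83.09%

F_rel = 83.1%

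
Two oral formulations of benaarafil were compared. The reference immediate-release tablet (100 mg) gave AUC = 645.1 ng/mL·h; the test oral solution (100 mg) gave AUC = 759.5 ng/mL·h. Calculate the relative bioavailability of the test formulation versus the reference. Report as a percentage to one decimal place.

F_rel = (AUC_test/D_test) / (AUC_ref/D_ref)
      = (759.5/100) / (645.1/100)
      = 7.595 / 6.451 = 1.1773 = 117.73%

F_rel = 117.7%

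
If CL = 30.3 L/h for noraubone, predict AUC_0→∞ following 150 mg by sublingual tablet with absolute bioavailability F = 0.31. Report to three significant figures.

AUC = 1.53 mg/L·h

AUC_0→∞ = F × Dose / CL
        = 0.31 × 150 / 30.3 = 1.53465 mg/L·h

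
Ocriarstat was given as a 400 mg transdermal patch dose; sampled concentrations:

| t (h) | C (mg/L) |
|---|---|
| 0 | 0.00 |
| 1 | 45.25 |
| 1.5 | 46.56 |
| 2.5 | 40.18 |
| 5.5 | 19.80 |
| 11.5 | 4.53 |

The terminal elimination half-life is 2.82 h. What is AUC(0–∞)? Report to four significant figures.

Trapezoidal AUC_0→11.5:
  [0→1]: (0.00+45.25)/2 × 1 = 22.625
  [1→1.5]: (45.25+46.56)/2 × 0.5 = 22.9525
  [1.5→2.5]: (46.56+40.18)/2 × 1 = 43.37
  [2.5→5.5]: (40.18+19.80)/2 × 3 = 89.97
  [5.5→11.5]: (19.80+4.53)/2 × 6 = 72.99
  Sum = 251.9075 mg/L·h
k_e = ln2 / t½ = 0.693147 / 2.82 = 0.2458 h^-1
Extrapolated tail: C_last / k_e = 4.53 / 0.2458 = 18.430
AUC_0→∞ = 251.9075 + 18.430 = 270.3375 mg/L·h

AUC = 270.3 mg/L·h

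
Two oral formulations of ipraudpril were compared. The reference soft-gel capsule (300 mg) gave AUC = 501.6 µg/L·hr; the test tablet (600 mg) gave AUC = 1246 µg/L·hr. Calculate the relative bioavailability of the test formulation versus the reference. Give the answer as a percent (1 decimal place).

F_rel = (AUC_test/D_test) / (AUC_ref/D_ref)
      = (1246/600) / (501.6/300)
      = 2.07667 / 1.672 = 1.2420 = 124.20%

F_rel = 124.2%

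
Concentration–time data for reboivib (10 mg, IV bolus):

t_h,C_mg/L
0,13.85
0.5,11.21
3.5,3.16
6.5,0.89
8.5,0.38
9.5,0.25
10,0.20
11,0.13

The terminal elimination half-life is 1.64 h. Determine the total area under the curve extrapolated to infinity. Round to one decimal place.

AUC = 36.1 mg/L·h

Trapezoidal AUC_0→11:
  [0→0.5]: (13.85+11.21)/2 × 0.5 = 6.265
  [0.5→3.5]: (11.21+3.16)/2 × 3 = 21.555
  [3.5→6.5]: (3.16+0.89)/2 × 3 = 6.075
  [6.5→8.5]: (0.89+0.38)/2 × 2 = 1.27
  [8.5→9.5]: (0.38+0.25)/2 × 1 = 0.315
  [9.5→10]: (0.25+0.20)/2 × 0.5 = 0.1125
  [10→11]: (0.20+0.13)/2 × 1 = 0.165
  Sum = 35.7575 mg/L·h
k_e = ln2 / t½ = 0.693147 / 1.64 = 0.4227 h^-1
Extrapolated tail: C_last / k_e = 0.13 / 0.4227 = 0.308
AUC_0→∞ = 35.7575 + 0.308 = 36.0655 mg/L·h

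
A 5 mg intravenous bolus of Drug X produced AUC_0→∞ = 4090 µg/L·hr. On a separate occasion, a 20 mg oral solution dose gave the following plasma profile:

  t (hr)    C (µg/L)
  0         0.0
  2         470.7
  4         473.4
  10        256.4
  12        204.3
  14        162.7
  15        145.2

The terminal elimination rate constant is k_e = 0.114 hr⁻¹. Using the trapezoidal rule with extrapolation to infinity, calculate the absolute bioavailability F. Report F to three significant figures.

F = 0.358

Trapezoidal AUC_0→15 (oral solution):
  [0→2]: (0.0+470.7)/2 × 2 = 470.7
  [2→4]: (470.7+473.4)/2 × 2 = 944.1
  [4→10]: (473.4+256.4)/2 × 6 = 2189.4
  [10→12]: (256.4+204.3)/2 × 2 = 460.7
  [12→14]: (204.3+162.7)/2 × 2 = 367.0
  [14→15]: (162.7+145.2)/2 × 1 = 153.95
  Sum = 4585.85 µg/L·hr
Tail: C_last/k_e = 145.2/0.114 = 1273.684
AUC_0→∞ (oral solution) = 4585.85 + 1273.684 = 5859.534 µg/L·hr
F = (AUC_ev/D_ev)/(AUC_iv/D_iv) = (5859.534/20)/(4090/5) = 292.9767/818 = 0.3582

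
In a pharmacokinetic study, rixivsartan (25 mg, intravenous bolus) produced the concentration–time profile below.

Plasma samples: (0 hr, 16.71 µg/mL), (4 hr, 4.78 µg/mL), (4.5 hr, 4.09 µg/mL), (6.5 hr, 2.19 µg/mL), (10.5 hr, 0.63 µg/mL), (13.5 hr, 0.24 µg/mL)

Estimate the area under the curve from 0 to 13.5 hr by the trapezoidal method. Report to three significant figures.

AUC = 58.4 µg/mL·hr

Trapezoidal AUC_0→13.5:
  [0→4]: (16.71+4.78)/2 × 4 = 42.98
  [4→4.5]: (4.78+4.09)/2 × 0.5 = 2.2175
  [4.5→6.5]: (4.09+2.19)/2 × 2 = 6.28
  [6.5→10.5]: (2.19+0.63)/2 × 4 = 5.64
  [10.5→13.5]: (0.63+0.24)/2 × 3 = 1.305
  Sum = 58.4225 µg/mL·hr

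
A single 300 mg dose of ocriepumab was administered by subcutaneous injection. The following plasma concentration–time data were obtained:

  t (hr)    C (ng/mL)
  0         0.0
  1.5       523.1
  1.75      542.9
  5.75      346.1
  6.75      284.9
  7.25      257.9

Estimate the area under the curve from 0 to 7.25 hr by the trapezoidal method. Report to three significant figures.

Trapezoidal AUC_0→7.25:
  [0→1.5]: (0.0+523.1)/2 × 1.5 = 392.325
  [1.5→1.75]: (523.1+542.9)/2 × 0.25 = 133.25
  [1.75→5.75]: (542.9+346.1)/2 × 4 = 1778.0
  [5.75→6.75]: (346.1+284.9)/2 × 1 = 315.5
  [6.75→7.25]: (284.9+257.9)/2 × 0.5 = 135.7
  Sum = 2754.775 ng/mL·hr

AUC = 2750 ng/mL·hr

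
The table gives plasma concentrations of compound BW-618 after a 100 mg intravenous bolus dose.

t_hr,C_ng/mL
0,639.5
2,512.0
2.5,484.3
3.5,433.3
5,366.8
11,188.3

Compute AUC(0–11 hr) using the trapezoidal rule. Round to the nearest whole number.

Trapezoidal AUC_0→11:
  [0→2]: (639.5+512.0)/2 × 2 = 1151.5
  [2→2.5]: (512.0+484.3)/2 × 0.5 = 249.075
  [2.5→3.5]: (484.3+433.3)/2 × 1 = 458.8
  [3.5→5]: (433.3+366.8)/2 × 1.5 = 600.075
  [5→11]: (366.8+188.3)/2 × 6 = 1665.3
  Sum = 4124.75 ng/mL·hr

AUC = 4125 ng/mL·hr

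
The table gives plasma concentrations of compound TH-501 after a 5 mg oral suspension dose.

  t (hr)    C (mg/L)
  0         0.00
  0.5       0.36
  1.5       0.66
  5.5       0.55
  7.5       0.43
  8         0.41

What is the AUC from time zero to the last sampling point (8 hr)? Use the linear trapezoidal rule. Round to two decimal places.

AUC = 4.21 mg/L·hr

Trapezoidal AUC_0→8:
  [0→0.5]: (0.00+0.36)/2 × 0.5 = 0.09
  [0.5→1.5]: (0.36+0.66)/2 × 1 = 0.51
  [1.5→5.5]: (0.66+0.55)/2 × 4 = 2.42
  [5.5→7.5]: (0.55+0.43)/2 × 2 = 0.98
  [7.5→8]: (0.43+0.41)/2 × 0.5 = 0.21
  Sum = 4.21 mg/L·hr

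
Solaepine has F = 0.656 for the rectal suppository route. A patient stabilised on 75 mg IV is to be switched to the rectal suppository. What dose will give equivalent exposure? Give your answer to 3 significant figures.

For equal systemic exposure: F × D_ev = D_iv
D_ev = D_iv / F = 75 / 0.656 = 114.329 mg

D_rectal = 114 mg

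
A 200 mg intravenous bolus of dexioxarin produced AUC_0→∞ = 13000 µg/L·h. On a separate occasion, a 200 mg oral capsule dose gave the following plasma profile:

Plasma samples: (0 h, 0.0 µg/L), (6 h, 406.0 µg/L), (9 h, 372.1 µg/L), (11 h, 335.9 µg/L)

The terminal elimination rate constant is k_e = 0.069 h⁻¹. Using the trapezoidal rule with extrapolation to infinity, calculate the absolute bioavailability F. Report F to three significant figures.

Trapezoidal AUC_0→11 (oral capsule):
  [0→6]: (0.0+406.0)/2 × 6 = 1218.0
  [6→9]: (406.0+372.1)/2 × 3 = 1167.15
  [9→11]: (372.1+335.9)/2 × 2 = 708.0
  Sum = 3093.15 µg/L·h
Tail: C_last/k_e = 335.9/0.069 = 4868.116
AUC_0→∞ (oral capsule) = 3093.15 + 4868.116 = 7961.266 µg/L·h
F = (AUC_ev/D_ev)/(AUC_iv/D_iv) = (7961.266/200)/(13000/200) = 39.80633/65 = 0.6124

F = 0.612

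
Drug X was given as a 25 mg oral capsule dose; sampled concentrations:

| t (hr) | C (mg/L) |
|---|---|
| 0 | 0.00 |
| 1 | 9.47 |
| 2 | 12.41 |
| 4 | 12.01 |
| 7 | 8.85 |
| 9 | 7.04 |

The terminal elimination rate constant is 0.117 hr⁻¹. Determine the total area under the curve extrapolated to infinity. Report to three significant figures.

AUC = 147 mg/L·hr

Trapezoidal AUC_0→9:
  [0→1]: (0.00+9.47)/2 × 1 = 4.735
  [1→2]: (9.47+12.41)/2 × 1 = 10.94
  [2→4]: (12.41+12.01)/2 × 2 = 24.42
  [4→7]: (12.01+8.85)/2 × 3 = 31.29
  [7→9]: (8.85+7.04)/2 × 2 = 15.89
  Sum = 87.275 mg/L·hr
Extrapolated tail: C_last / k_e = 7.04 / 0.117 = 60.171
AUC_0→∞ = 87.275 + 60.171 = 147.446 mg/L·hr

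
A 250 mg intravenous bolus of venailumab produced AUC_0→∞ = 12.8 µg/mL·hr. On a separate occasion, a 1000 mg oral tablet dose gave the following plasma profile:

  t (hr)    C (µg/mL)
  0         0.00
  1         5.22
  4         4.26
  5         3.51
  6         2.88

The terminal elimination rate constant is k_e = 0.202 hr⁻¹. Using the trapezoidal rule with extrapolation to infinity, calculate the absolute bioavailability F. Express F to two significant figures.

F = 0.75

Trapezoidal AUC_0→6 (oral tablet):
  [0→1]: (0.00+5.22)/2 × 1 = 2.61
  [1→4]: (5.22+4.26)/2 × 3 = 14.22
  [4→5]: (4.26+3.51)/2 × 1 = 3.885
  [5→6]: (3.51+2.88)/2 × 1 = 3.195
  Sum = 23.91 µg/mL·hr
Tail: C_last/k_e = 2.88/0.202 = 14.257
AUC_0→∞ (oral tablet) = 23.91 + 14.257 = 38.167 µg/mL·hr
F = (AUC_ev/D_ev)/(AUC_iv/D_iv) = (38.167/1000)/(12.8/250) = 0.038167/0.0512 = 0.7454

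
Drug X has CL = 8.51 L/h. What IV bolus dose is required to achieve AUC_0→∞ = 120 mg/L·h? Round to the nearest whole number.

Dose_iv = CL × AUC_0→∞
     = 8.51 × 120 = 1021.2 mg

Dose = 1021 mg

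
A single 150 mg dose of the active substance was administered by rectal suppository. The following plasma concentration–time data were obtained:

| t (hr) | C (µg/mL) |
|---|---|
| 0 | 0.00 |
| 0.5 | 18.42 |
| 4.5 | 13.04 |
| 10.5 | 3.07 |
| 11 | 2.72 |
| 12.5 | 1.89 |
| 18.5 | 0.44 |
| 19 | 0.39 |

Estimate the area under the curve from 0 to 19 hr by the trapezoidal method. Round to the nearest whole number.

Trapezoidal AUC_0→19:
  [0→0.5]: (0.00+18.42)/2 × 0.5 = 4.605
  [0.5→4.5]: (18.42+13.04)/2 × 4 = 62.92
  [4.5→10.5]: (13.04+3.07)/2 × 6 = 48.33
  [10.5→11]: (3.07+2.72)/2 × 0.5 = 1.4475
  [11→12.5]: (2.72+1.89)/2 × 1.5 = 3.4575
  [12.5→18.5]: (1.89+0.44)/2 × 6 = 6.99
  [18.5→19]: (0.44+0.39)/2 × 0.5 = 0.2075
  Sum = 127.9575 µg/mL·hr

AUC = 128 µg/mL·hr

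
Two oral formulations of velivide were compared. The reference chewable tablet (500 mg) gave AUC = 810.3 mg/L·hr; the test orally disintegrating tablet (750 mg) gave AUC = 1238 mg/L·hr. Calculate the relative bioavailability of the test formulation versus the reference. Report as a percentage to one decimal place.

F_rel = 101.9%

F_rel = (AUC_test/D_test) / (AUC_ref/D_ref)
      = (1238/750) / (810.3/500)
      = 1.65067 / 1.6206 = 1.0186 = 101.86%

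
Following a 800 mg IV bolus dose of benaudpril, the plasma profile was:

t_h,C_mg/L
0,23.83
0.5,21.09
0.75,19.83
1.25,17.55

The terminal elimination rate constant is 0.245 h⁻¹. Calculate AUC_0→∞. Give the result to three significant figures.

AUC = 97.3 mg/L·h

Trapezoidal AUC_0→1.25:
  [0→0.5]: (23.83+21.09)/2 × 0.5 = 11.23
  [0.5→0.75]: (21.09+19.83)/2 × 0.25 = 5.115
  [0.75→1.25]: (19.83+17.55)/2 × 0.5 = 9.345
  Sum = 25.69 mg/L·h
Extrapolated tail: C_last / k_e = 17.55 / 0.245 = 71.633
AUC_0→∞ = 25.69 + 71.633 = 97.323 mg/L·h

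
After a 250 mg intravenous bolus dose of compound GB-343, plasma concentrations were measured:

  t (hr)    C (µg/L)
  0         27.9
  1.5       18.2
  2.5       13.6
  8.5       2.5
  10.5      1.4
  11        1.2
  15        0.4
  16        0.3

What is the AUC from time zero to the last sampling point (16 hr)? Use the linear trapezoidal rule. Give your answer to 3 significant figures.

AUC = 107 µg/L·hr

Trapezoidal AUC_0→16:
  [0→1.5]: (27.9+18.2)/2 × 1.5 = 34.575
  [1.5→2.5]: (18.2+13.6)/2 × 1 = 15.9
  [2.5→8.5]: (13.6+2.5)/2 × 6 = 48.3
  [8.5→10.5]: (2.5+1.4)/2 × 2 = 3.9
  [10.5→11]: (1.4+1.2)/2 × 0.5 = 0.65
  [11→15]: (1.2+0.4)/2 × 4 = 3.2
  [15→16]: (0.4+0.3)/2 × 1 = 0.35
  Sum = 106.875 µg/L·hr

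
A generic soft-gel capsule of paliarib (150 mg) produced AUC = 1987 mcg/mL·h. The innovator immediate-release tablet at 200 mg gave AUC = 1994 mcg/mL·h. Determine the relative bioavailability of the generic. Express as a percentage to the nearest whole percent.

F_rel = (AUC_test/D_test) / (AUC_ref/D_ref)
      = (1987/150) / (1994/200)
      = 13.2467 / 9.97 = 1.3287 = 132.87%

F_rel = 133%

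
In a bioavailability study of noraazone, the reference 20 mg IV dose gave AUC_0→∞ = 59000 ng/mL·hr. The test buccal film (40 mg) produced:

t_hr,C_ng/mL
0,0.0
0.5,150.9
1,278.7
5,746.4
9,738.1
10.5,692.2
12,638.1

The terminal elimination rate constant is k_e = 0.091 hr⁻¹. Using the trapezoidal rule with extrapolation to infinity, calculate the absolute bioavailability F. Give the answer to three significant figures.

Trapezoidal AUC_0→12 (buccal film):
  [0→0.5]: (0.0+150.9)/2 × 0.5 = 37.725
  [0.5→1]: (150.9+278.7)/2 × 0.5 = 107.4
  [1→5]: (278.7+746.4)/2 × 4 = 2050.2
  [5→9]: (746.4+738.1)/2 × 4 = 2969.0
  [9→10.5]: (738.1+692.2)/2 × 1.5 = 1072.725
  [10.5→12]: (692.2+638.1)/2 × 1.5 = 997.725
  Sum = 7234.775 ng/mL·hr
Tail: C_last/k_e = 638.1/0.091 = 7012.088
AUC_0→∞ (buccal film) = 7234.775 + 7012.088 = 14246.863 ng/mL·hr
F = (AUC_ev/D_ev)/(AUC_iv/D_iv) = (14246.863/40)/(59000/20) = 356.172/2950 = 0.1207

F = 0.121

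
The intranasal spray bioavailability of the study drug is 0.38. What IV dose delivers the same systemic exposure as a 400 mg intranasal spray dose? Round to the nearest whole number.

Systemic exposure from an extravascular dose = F × D_ev, so the equivalent IV dose is F × D_ev.
D_iv = F × D_ev = 0.38 × 400 = 152 mg

D_iv = 152 mg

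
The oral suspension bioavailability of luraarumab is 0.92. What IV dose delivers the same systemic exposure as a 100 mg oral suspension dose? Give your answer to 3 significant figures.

Systemic exposure from an extravascular dose = F × D_ev, so the equivalent IV dose is F × D_ev.
D_iv = F × D_ev = 0.92 × 100 = 92 mg

D_iv = 92.0 mg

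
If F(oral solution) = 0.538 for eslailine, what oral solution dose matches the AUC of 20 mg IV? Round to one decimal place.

D_oral = 37.2 mg

For equal systemic exposure: F × D_ev = D_iv
D_ev = D_iv / F = 20 / 0.538 = 37.1747 mg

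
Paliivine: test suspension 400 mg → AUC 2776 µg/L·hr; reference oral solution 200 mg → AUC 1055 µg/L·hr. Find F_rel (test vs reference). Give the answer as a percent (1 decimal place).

F_rel = 131.6%

F_rel = (AUC_test/D_test) / (AUC_ref/D_ref)
      = (2776/400) / (1055/200)
      = 6.94 / 5.275 = 1.3156 = 131.56%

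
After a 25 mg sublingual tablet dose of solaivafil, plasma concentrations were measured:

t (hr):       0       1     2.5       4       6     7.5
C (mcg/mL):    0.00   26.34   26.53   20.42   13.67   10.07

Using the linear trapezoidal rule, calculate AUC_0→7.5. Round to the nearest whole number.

Trapezoidal AUC_0→7.5:
  [0→1]: (0.00+26.34)/2 × 1 = 13.17
  [1→2.5]: (26.34+26.53)/2 × 1.5 = 39.6525
  [2.5→4]: (26.53+20.42)/2 × 1.5 = 35.2125
  [4→6]: (20.42+13.67)/2 × 2 = 34.09
  [6→7.5]: (13.67+10.07)/2 × 1.5 = 17.805
  Sum = 139.93 mcg/mL·hr

AUC = 140 mcg/mL·hr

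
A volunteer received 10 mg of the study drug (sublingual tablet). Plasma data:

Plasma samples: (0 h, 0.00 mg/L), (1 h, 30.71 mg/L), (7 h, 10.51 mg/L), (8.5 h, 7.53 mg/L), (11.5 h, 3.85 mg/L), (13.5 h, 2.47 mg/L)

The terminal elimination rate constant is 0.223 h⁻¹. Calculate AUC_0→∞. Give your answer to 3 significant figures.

AUC = 187 mg/L·h

Trapezoidal AUC_0→13.5:
  [0→1]: (0.00+30.71)/2 × 1 = 15.355
  [1→7]: (30.71+10.51)/2 × 6 = 123.66
  [7→8.5]: (10.51+7.53)/2 × 1.5 = 13.53
  [8.5→11.5]: (7.53+3.85)/2 × 3 = 17.07
  [11.5→13.5]: (3.85+2.47)/2 × 2 = 6.32
  Sum = 175.935 mg/L·h
Extrapolated tail: C_last / k_e = 2.47 / 0.223 = 11.076
AUC_0→∞ = 175.935 + 11.076 = 187.011 mg/L·h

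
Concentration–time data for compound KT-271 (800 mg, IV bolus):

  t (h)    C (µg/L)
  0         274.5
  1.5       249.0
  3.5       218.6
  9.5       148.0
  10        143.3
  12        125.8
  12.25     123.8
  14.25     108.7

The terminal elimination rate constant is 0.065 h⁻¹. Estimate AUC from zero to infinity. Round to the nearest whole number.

Trapezoidal AUC_0→14.25:
  [0→1.5]: (274.5+249.0)/2 × 1.5 = 392.625
  [1.5→3.5]: (249.0+218.6)/2 × 2 = 467.6
  [3.5→9.5]: (218.6+148.0)/2 × 6 = 1099.8
  [9.5→10]: (148.0+143.3)/2 × 0.5 = 72.825
  [10→12]: (143.3+125.8)/2 × 2 = 269.1
  [12→12.25]: (125.8+123.8)/2 × 0.25 = 31.2
  [12.25→14.25]: (123.8+108.7)/2 × 2 = 232.5
  Sum = 2565.65 µg/L·h
Extrapolated tail: C_last / k_e = 108.7 / 0.065 = 1672.308
AUC_0→∞ = 2565.65 + 1672.308 = 4237.958 µg/L·h

AUC = 4238 µg/L·h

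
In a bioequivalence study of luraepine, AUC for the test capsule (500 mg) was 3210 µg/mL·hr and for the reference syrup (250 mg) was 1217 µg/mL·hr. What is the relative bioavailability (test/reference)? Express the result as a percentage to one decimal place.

F_rel = (AUC_test/D_test) / (AUC_ref/D_ref)
      = (3210/500) / (1217/250)
      = 6.42 / 4.868 = 1.3188 = 131.88%

F_rel = 131.9%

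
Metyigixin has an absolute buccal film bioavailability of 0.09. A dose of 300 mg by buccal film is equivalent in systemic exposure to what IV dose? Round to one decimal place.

D_iv = 27.0 mg

Systemic exposure from an extravascular dose = F × D_ev, so the equivalent IV dose is F × D_ev.
D_iv = F × D_ev = 0.09 × 300 = 27 mg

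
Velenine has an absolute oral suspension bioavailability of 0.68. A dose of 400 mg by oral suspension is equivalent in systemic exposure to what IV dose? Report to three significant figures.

Systemic exposure from an extravascular dose = F × D_ev, so the equivalent IV dose is F × D_ev.
D_iv = F × D_ev = 0.68 × 400 = 272 mg

D_iv = 272 mg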